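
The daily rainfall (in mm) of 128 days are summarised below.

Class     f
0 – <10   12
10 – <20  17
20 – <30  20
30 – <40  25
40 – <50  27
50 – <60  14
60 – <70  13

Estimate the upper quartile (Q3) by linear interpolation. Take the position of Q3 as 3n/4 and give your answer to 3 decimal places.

Cumulative frequencies: 12, 29, 49, 74, 101, 115, 128
n = 128; position = 3n/4 = 96.
This falls in the class 40 – <50: L = 40, F = 74, f = 27, h = 10.
Upper quartile ≈ 40 + ((96 − 74) / 27) × 10 = 48.1481

48.148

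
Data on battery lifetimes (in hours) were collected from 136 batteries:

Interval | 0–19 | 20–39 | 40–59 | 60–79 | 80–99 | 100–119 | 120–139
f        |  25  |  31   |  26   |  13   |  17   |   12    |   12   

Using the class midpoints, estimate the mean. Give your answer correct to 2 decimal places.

56.85

Midpoints: 9.5, 29.5, 49.5, 69.5, 89.5, 109.5, 129.5
Σfm = 25×9.5 + 31×29.5 + 26×49.5 + 13×69.5 + 17×89.5 + 12×109.5 + 12×129.5 = 7732
n = Σf = 136
Mean = 7732 / 136 = 56.8529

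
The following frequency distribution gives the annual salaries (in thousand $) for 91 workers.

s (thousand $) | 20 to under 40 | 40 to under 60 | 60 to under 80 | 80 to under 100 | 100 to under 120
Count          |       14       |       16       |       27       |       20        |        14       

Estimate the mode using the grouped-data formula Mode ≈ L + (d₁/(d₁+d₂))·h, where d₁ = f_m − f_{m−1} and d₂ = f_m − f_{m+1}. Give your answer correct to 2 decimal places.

72.22

Modal class: 60 to under 80 (highest frequency 27).
d₁ = 27 − 16 = 11, d₂ = 27 − 20 = 7
Mode ≈ 60 + (11/(11+7)) × 20 = 60 + 12.2222 = 72.2222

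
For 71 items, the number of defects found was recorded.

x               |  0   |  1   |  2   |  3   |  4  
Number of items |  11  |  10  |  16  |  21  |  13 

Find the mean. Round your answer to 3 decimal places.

Values: 0, 1, 2, 3, 4
Σfx = 11×0 + 10×1 + 16×2 + 21×3 + 13×4 = 157
n = Σf = 71
Mean = 157 / 71 = 2.2113

2.211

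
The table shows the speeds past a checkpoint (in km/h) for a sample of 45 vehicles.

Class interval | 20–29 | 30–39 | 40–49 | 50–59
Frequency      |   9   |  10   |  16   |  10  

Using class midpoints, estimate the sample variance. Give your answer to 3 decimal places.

110.909

Midpoints: 24.5, 34.5, 44.5, 54.5
n = 45, Σfm = 1822.5, mean = 40.5000
Σfm² = 78691.25
Σf(m − x̄)² = Σfm² − (Σfm)²/n = 78691.25 − 1822.5²/45 = 4880.0000
Sample variance = 4880.0000 / 44 = 110.9091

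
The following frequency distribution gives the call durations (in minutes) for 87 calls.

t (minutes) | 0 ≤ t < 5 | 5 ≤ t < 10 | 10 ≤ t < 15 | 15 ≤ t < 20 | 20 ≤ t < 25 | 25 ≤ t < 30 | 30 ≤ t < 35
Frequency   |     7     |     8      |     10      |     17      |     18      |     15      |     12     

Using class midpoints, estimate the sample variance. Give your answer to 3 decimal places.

Midpoints: 2.5, 7.5, 12.5, 17.5, 22.5, 27.5, 32.5
n = 87, Σfm = 1707.5, mean = 19.6264
Σfm² = 40393.75
Σf(m − x̄)² = Σfm² − (Σfm)²/n = 40393.75 − 1707.5²/87 = 6881.6092
Sample variance = 6881.6092 / 86 = 80.0187

80.019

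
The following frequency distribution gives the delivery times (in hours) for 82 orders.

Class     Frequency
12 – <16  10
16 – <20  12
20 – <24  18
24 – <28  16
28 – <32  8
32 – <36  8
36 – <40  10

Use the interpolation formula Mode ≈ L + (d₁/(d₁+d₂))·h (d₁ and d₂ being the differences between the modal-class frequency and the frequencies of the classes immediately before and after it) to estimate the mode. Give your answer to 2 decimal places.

Modal class: 20 – <24 (highest frequency 18).
d₁ = 18 − 12 = 6, d₂ = 18 − 16 = 2
Mode ≈ 20 + (6/(6+2)) × 4 = 20 + 3.0000 = 23.0000

23.00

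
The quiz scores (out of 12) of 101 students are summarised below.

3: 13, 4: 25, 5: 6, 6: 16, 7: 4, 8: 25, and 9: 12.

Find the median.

6

Cumulative frequencies: 13, 38, 44, 60, 64, 89, 101
n = 101, so the median is the value in position (n+1)/2 = 51.
Position 51 falls at value 6.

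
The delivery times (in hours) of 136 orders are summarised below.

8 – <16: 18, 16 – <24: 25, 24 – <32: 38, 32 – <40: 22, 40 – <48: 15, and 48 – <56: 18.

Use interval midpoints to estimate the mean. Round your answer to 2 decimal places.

30.65

Midpoints: 12, 20, 28, 36, 44, 52
Σfm = 18×12 + 25×20 + 38×28 + 22×36 + 15×44 + 18×52 = 4168
n = Σf = 136
Mean = 4168 / 136 = 30.6471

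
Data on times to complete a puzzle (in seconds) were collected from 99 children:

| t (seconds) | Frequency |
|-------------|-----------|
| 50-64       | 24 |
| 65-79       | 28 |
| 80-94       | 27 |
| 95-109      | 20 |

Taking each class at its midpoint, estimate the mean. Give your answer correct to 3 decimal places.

78.515

Midpoints: 57, 72, 87, 102
Σfm = 24×57 + 28×72 + 27×87 + 20×102 = 7773
n = Σf = 99
Mean = 7773 / 99 = 78.5152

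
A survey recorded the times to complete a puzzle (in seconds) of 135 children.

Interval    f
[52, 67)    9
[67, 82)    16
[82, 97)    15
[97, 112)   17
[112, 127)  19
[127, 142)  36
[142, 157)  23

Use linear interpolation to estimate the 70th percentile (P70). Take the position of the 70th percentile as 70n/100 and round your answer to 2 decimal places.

134.71

Cumulative frequencies: 9, 25, 40, 57, 76, 112, 135
n = 135; position = 70n/100 = 94.5.
This falls in the class [127, 142): L = 127, F = 76, f = 36, h = 15.
70th percentile ≈ 127 + ((94.5 − 76) / 36) × 15 = 134.7083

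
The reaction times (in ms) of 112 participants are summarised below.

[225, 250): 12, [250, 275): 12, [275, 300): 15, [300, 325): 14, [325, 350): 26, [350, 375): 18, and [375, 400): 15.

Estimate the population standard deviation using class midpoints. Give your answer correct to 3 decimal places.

46.941

Midpoints: 237.5, 262.5, 287.5, 312.5, 337.5, 362.5, 387.5
n = 112, Σfm = 35800, mean = 319.6429
Σfm² = 11690000
Σf(m − x̄)² = Σfm² − (Σfm)²/n = 11690000 − 35800²/112 = 246785.7143
Population variance = 246785.7143 / 112 = 2203.4439
Standard deviation = √2203.4439 = 46.9409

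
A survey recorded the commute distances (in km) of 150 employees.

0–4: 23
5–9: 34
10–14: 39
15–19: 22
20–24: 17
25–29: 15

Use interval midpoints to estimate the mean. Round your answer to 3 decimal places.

Midpoints: 2, 7, 12, 17, 22, 27
Σfm = 23×2 + 34×7 + 39×12 + 22×17 + 17×22 + 15×27 = 1905
n = Σf = 150
Mean = 1905 / 150 = 12.7000

12.700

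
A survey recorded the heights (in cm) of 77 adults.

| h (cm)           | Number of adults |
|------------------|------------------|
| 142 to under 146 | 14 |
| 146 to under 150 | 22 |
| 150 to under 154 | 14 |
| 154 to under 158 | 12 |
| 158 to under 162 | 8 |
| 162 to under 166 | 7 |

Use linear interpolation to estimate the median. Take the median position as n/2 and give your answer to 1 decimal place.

150.7

Cumulative frequencies: 14, 36, 50, 62, 70, 77
n = 77; position = n/2 = 38.5.
This falls in the class 150 to under 154: L = 150, F = 36, f = 14, h = 4.
Median ≈ 150 + ((38.5 − 36) / 14) × 4 = 150.7143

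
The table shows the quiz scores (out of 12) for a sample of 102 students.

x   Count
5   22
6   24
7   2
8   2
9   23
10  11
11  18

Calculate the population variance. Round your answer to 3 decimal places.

5.119

Values: 5, 6, 7, 8, 9, 10, 11
n = 102, Σfx = 799, mean = 7.8333
Σfx² = 6781
Σf(x − x̄)² = Σfx² − (Σfx)²/n = 6781 − 799²/102 = 522.1667
Population variance = 522.1667 / 102 = 5.1193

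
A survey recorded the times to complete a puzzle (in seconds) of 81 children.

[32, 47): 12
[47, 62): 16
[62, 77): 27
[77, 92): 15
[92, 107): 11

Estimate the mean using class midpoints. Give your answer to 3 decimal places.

68.944

Midpoints: 39.5, 54.5, 69.5, 84.5, 99.5
Σfm = 12×39.5 + 16×54.5 + 27×69.5 + 15×84.5 + 11×99.5 = 5584.5
n = Σf = 81
Mean = 5584.5 / 81 = 68.9444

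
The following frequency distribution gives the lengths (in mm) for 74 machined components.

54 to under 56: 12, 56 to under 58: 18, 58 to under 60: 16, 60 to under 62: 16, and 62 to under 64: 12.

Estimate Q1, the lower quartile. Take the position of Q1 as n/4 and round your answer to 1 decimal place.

56.7

Cumulative frequencies: 12, 30, 46, 62, 74
n = 74; position = n/4 = 18.5.
This falls in the class 56 to under 58: L = 56, F = 12, f = 18, h = 2.
Lower quartile ≈ 56 + ((18.5 − 12) / 18) × 2 = 56.7222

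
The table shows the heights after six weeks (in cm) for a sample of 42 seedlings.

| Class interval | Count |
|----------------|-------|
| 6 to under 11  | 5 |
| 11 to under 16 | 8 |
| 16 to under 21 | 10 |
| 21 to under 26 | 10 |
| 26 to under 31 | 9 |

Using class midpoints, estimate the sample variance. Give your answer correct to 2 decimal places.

Midpoints: 8.5, 13.5, 18.5, 23.5, 28.5
n = 42, Σfm = 827, mean = 19.6905
Σfm² = 18074.5
Σf(m − x̄)² = Σfm² − (Σfm)²/n = 18074.5 − 827²/42 = 1790.4762
Sample variance = 1790.4762 / 41 = 43.6702

43.67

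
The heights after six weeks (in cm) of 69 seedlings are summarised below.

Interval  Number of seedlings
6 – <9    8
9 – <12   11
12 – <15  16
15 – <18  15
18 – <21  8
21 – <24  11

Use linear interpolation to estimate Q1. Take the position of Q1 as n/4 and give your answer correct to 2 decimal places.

Cumulative frequencies: 8, 19, 35, 50, 58, 69
n = 69; position = n/4 = 17.25.
This falls in the class 9 – <12: L = 9, F = 8, f = 11, h = 3.
Lower quartile ≈ 9 + ((17.25 − 8) / 11) × 3 = 11.5227

11.52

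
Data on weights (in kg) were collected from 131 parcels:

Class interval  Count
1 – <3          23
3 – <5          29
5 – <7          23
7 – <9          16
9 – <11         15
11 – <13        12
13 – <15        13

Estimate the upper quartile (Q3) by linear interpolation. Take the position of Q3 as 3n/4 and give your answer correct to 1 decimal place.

10.0

Cumulative frequencies: 23, 52, 75, 91, 106, 118, 131
n = 131; position = 3n/4 = 98.25.
This falls in the class 9 – <11: L = 9, F = 91, f = 15, h = 2.
Upper quartile ≈ 9 + ((98.25 − 91) / 15) × 2 = 9.9667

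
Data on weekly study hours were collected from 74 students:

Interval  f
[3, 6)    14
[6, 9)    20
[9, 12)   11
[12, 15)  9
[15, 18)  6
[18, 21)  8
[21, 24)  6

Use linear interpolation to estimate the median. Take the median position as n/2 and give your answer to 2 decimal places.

Cumulative frequencies: 14, 34, 45, 54, 60, 68, 74
n = 74; position = n/2 = 37.
This falls in the class [9, 12): L = 9, F = 34, f = 11, h = 3.
Median ≈ 9 + ((37 − 34) / 11) × 3 = 9.8182

9.82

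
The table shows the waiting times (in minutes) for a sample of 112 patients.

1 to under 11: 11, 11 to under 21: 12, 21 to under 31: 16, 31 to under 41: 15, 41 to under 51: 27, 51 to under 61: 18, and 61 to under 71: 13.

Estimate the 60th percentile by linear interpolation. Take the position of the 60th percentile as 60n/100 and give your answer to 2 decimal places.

Cumulative frequencies: 11, 23, 39, 54, 81, 99, 112
n = 112; position = 60n/100 = 67.2.
This falls in the class 41 to under 51: L = 41, F = 54, f = 27, h = 10.
60th percentile ≈ 41 + ((67.2 − 54) / 27) × 10 = 45.8889

45.89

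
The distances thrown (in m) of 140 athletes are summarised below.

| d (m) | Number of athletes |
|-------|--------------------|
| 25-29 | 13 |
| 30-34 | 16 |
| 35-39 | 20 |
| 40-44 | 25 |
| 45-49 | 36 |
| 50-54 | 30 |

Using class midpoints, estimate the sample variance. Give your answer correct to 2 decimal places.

Midpoints: 27, 32, 37, 42, 47, 52
n = 140, Σfm = 5905, mean = 42.1786
Σfm² = 257985
Σf(m − x̄)² = Σfm² − (Σfm)²/n = 257985 − 5905²/140 = 8920.5357
Sample variance = 8920.5357 / 139 = 64.1765

64.18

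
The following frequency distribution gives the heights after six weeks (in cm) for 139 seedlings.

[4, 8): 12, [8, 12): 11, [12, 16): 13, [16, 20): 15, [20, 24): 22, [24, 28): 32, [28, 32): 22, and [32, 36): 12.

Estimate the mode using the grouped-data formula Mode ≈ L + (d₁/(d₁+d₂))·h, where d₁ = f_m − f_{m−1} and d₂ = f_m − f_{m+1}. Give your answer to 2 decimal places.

26.00

Modal class: [24, 28) (highest frequency 32).
d₁ = 32 − 22 = 10, d₂ = 32 − 22 = 10
Mode ≈ 24 + (10/(10+10)) × 4 = 24 + 2.0000 = 26.0000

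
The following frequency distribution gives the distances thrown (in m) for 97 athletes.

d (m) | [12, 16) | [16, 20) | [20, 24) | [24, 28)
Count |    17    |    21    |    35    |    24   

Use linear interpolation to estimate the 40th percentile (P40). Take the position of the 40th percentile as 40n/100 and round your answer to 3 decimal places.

20.091

Cumulative frequencies: 17, 38, 73, 97
n = 97; position = 40n/100 = 38.8.
This falls in the class [20, 24): L = 20, F = 38, f = 35, h = 4.
40th percentile ≈ 20 + ((38.8 − 38) / 35) × 4 = 20.0914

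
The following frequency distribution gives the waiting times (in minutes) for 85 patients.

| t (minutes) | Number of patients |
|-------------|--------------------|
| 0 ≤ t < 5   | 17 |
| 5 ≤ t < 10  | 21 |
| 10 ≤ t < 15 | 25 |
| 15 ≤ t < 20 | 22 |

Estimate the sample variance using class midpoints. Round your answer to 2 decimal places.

Midpoints: 2.5, 7.5, 12.5, 17.5
n = 85, Σfm = 897.5, mean = 10.5588
Σfm² = 11931.25
Σf(m − x̄)² = Σfm² − (Σfm)²/n = 11931.25 − 897.5²/85 = 2454.7059
Sample variance = 2454.7059 / 84 = 29.2227

29.22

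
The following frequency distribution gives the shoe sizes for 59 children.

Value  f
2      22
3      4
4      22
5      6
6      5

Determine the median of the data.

Cumulative frequencies: 22, 26, 48, 54, 59
n = 59, so the median is the value in position (n+1)/2 = 30.
Position 30 falls at value 4.

4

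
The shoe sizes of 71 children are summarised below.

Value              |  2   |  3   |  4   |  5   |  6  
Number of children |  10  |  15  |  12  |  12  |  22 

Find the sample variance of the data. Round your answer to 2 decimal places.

Values: 2, 3, 4, 5, 6
n = 71, Σfx = 305, mean = 4.2958
Σfx² = 1459
Σf(x − x̄)² = Σfx² − (Σfx)²/n = 1459 − 305²/71 = 148.7887
Sample variance = 148.7887 / 70 = 2.1256

2.13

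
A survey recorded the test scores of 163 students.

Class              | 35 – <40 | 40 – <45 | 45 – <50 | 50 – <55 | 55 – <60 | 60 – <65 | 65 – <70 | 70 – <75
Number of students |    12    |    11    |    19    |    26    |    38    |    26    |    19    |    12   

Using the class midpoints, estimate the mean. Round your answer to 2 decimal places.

56.12

Midpoints: 37.5, 42.5, 47.5, 52.5, 57.5, 62.5, 67.5, 72.5
Σfm = 12×37.5 + 11×42.5 + 19×47.5 + 26×52.5 + 38×57.5 + 26×62.5 + 19×67.5 + 12×72.5 = 9147.5
n = Σf = 163
Mean = 9147.5 / 163 = 56.1196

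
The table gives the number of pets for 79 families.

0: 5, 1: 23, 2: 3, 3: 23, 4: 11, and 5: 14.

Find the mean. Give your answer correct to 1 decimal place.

Values: 0, 1, 2, 3, 4, 5
Σfx = 5×0 + 23×1 + 3×2 + 23×3 + 11×4 + 14×5 = 212
n = Σf = 79
Mean = 212 / 79 = 2.6835

2.7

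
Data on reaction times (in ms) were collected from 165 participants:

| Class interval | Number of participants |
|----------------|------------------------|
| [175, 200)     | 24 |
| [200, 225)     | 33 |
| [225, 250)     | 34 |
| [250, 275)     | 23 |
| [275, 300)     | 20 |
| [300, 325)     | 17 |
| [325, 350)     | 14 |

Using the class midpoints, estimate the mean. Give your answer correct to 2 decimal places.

Midpoints: 187.5, 212.5, 237.5, 262.5, 287.5, 312.5, 337.5
Σfm = 24×187.5 + 33×212.5 + 34×237.5 + 23×262.5 + 20×287.5 + 17×312.5 + 14×337.5 = 41412.5
n = Σf = 165
Mean = 41412.5 / 165 = 250.9848

250.98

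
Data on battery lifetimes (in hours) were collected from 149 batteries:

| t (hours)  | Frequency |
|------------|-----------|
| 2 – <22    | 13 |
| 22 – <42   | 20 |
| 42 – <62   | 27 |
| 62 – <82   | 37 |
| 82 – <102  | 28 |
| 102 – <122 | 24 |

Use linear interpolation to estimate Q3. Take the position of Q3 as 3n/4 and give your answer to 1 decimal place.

Cumulative frequencies: 13, 33, 60, 97, 125, 149
n = 149; position = 3n/4 = 111.75.
This falls in the class 82 – <102: L = 82, F = 97, f = 28, h = 20.
Upper quartile ≈ 82 + ((111.75 − 97) / 28) × 20 = 92.5357

92.5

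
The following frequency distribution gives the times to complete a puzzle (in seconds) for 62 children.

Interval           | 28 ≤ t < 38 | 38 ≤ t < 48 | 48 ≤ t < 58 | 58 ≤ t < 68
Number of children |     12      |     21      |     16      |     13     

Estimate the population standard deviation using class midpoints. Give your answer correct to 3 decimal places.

Midpoints: 33, 43, 53, 63
n = 62, Σfm = 2966, mean = 47.8387
Σfm² = 148438
Σf(m − x̄)² = Σfm² − (Σfm)²/n = 148438 − 2966²/62 = 6548.3871
Population variance = 6548.3871 / 62 = 105.6191
Standard deviation = √105.6191 = 10.2771

10.277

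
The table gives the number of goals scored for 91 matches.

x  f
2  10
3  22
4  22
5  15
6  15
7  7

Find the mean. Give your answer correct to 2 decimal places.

Values: 2, 3, 4, 5, 6, 7
Σfx = 10×2 + 22×3 + 22×4 + 15×5 + 15×6 + 7×7 = 388
n = Σf = 91
Mean = 388 / 91 = 4.2637

4.26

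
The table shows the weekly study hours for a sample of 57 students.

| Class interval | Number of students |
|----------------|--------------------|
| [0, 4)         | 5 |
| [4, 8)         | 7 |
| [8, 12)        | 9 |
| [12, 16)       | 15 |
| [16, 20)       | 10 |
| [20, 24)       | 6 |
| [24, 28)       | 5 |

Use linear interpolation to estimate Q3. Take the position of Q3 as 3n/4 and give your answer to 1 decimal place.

18.7

Cumulative frequencies: 5, 12, 21, 36, 46, 52, 57
n = 57; position = 3n/4 = 42.75.
This falls in the class [16, 20): L = 16, F = 36, f = 10, h = 4.
Upper quartile ≈ 16 + ((42.75 − 36) / 10) × 4 = 18.7000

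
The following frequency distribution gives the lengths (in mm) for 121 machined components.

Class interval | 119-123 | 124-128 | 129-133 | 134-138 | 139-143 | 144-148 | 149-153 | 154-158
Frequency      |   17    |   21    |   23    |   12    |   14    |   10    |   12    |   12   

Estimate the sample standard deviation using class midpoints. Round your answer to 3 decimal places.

Midpoints: 121, 126, 131, 136, 141, 146, 151, 156
n = 121, Σfm = 16466, mean = 136.0826
Σfm² = 2256086
Σf(m − x̄)² = Σfm² − (Σfm)²/n = 2256086 − 16466²/121 = 15349.1736
Sample variance = 15349.1736 / 120 = 127.9098
Standard deviation = √127.9098 = 11.3097

11.310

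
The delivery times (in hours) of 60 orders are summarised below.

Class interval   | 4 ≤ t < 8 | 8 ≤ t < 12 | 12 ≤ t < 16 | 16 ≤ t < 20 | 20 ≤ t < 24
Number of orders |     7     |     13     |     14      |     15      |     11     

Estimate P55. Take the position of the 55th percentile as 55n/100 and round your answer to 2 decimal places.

15.71

Cumulative frequencies: 7, 20, 34, 49, 60
n = 60; position = 55n/100 = 33.
This falls in the class 12 ≤ t < 16: L = 12, F = 20, f = 14, h = 4.
55th percentile ≈ 12 + ((33 − 20) / 14) × 4 = 15.7143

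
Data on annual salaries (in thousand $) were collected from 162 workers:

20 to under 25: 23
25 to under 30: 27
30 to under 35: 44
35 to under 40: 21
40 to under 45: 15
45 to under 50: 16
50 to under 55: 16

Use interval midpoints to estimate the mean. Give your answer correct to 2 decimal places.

35.28

Midpoints: 22.5, 27.5, 32.5, 37.5, 42.5, 47.5, 52.5
Σfm = 23×22.5 + 27×27.5 + 44×32.5 + 21×37.5 + 15×42.5 + 16×47.5 + 16×52.5 = 5715
n = Σf = 162
Mean = 5715 / 162 = 35.2778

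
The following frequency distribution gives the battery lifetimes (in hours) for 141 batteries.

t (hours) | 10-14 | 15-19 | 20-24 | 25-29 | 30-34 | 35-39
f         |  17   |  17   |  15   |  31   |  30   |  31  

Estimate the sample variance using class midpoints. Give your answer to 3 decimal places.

Midpoints: 12, 17, 22, 27, 32, 37
n = 141, Σfm = 3767, mean = 26.7163
Σfm² = 110379
Σf(m − x̄)² = Σfm² − (Σfm)²/n = 110379 − 3767²/141 = 9738.6525
Sample variance = 9738.6525 / 140 = 69.5618

69.562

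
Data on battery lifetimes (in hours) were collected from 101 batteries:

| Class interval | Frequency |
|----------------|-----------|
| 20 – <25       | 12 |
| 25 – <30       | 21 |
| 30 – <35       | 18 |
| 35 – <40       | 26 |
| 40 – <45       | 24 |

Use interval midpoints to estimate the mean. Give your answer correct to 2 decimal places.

33.94

Midpoints: 22.5, 27.5, 32.5, 37.5, 42.5
Σfm = 12×22.5 + 21×27.5 + 18×32.5 + 26×37.5 + 24×42.5 = 3427.5
n = Σf = 101
Mean = 3427.5 / 101 = 33.9356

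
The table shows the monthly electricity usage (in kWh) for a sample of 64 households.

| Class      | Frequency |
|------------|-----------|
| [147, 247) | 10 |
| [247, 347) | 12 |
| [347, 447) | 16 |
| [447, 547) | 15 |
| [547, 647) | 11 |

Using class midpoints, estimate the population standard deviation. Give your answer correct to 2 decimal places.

131.46

Midpoints: 197, 297, 397, 497, 597
n = 64, Σfm = 25908, mean = 404.8125
Σfm² = 11593976
Σf(m − x̄)² = Σfm² − (Σfm)²/n = 11593976 − 25908²/64 = 1106093.7500
Population variance = 1106093.7500 / 64 = 17282.7148
Standard deviation = √17282.7148 = 131.4637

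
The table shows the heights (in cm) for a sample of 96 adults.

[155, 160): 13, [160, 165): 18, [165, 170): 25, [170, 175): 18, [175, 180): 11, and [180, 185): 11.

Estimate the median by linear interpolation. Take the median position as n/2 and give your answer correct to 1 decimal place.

168.4

Cumulative frequencies: 13, 31, 56, 74, 85, 96
n = 96; position = n/2 = 48.
This falls in the class [165, 170): L = 165, F = 31, f = 25, h = 5.
Median ≈ 165 + ((48 − 31) / 25) × 5 = 168.4000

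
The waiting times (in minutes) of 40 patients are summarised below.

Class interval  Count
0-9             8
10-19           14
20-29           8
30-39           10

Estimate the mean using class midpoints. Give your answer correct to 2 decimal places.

19.50

Midpoints: 4.5, 14.5, 24.5, 34.5
Σfm = 8×4.5 + 14×14.5 + 8×24.5 + 10×34.5 = 780
n = Σf = 40
Mean = 780 / 40 = 19.5000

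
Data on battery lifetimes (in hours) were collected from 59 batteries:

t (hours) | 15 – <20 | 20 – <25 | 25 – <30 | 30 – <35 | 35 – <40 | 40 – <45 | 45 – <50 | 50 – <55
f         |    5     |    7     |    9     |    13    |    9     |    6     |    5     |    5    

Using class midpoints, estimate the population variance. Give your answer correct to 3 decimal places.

99.368

Midpoints: 17.5, 22.5, 27.5, 32.5, 37.5, 42.5, 47.5, 52.5
n = 59, Σfm = 2007.5, mean = 34.0254
Σfm² = 74168.75
Σf(m − x̄)² = Σfm² − (Σfm)²/n = 74168.75 − 2007.5²/59 = 5862.7119
Population variance = 5862.7119 / 59 = 99.3680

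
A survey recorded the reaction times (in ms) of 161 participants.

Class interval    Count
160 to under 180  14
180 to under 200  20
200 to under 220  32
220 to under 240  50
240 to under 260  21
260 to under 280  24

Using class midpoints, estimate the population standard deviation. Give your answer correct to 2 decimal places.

29.17

Midpoints: 170, 190, 210, 230, 250, 270
n = 161, Σfm = 36130, mean = 224.4099
Σfm² = 8244900
Σf(m − x̄)² = Σfm² − (Σfm)²/n = 8244900 − 36130²/161 = 136968.9441
Population variance = 136968.9441 / 161 = 850.7388
Standard deviation = √850.7388 = 29.1674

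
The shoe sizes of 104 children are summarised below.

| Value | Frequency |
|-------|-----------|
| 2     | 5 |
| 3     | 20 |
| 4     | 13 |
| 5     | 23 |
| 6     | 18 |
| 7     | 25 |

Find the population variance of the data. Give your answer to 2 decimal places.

Values: 2, 3, 4, 5, 6, 7
n = 104, Σfx = 520, mean = 5.0000
Σfx² = 2856
Σf(x − x̄)² = Σfx² − (Σfx)²/n = 2856 − 520²/104 = 256.0000
Population variance = 256.0000 / 104 = 2.4615

2.46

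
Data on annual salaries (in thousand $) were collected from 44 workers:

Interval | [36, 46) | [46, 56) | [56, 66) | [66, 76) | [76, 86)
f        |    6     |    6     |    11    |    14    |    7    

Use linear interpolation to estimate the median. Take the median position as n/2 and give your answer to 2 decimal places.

Cumulative frequencies: 6, 12, 23, 37, 44
n = 44; position = n/2 = 22.
This falls in the class [56, 66): L = 56, F = 12, f = 11, h = 10.
Median ≈ 56 + ((22 − 12) / 11) × 10 = 65.0909

65.09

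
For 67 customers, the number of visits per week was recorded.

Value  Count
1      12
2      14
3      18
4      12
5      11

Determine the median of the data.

Cumulative frequencies: 12, 26, 44, 56, 67
n = 67, so the median is the value in position (n+1)/2 = 34.
Position 34 falls at value 3.

3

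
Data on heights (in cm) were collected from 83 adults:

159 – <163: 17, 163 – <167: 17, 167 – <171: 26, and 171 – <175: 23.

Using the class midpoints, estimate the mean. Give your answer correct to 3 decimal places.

Midpoints: 161, 165, 169, 173
Σfm = 17×161 + 17×165 + 26×169 + 23×173 = 13915
n = Σf = 83
Mean = 13915 / 83 = 167.6506

167.651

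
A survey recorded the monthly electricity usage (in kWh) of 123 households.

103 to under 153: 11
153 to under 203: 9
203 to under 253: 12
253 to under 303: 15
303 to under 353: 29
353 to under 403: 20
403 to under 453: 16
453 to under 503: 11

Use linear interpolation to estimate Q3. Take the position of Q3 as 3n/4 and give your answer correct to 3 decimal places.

393.625

Cumulative frequencies: 11, 20, 32, 47, 76, 96, 112, 123
n = 123; position = 3n/4 = 92.25.
This falls in the class 353 to under 403: L = 353, F = 76, f = 20, h = 50.
Upper quartile ≈ 353 + ((92.25 − 76) / 20) × 50 = 393.6250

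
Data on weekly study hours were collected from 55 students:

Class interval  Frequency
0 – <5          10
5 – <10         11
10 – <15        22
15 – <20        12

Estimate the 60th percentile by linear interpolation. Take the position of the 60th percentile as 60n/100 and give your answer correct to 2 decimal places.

12.73

Cumulative frequencies: 10, 21, 43, 55
n = 55; position = 60n/100 = 33.
This falls in the class 10 – <15: L = 10, F = 21, f = 22, h = 5.
60th percentile ≈ 10 + ((33 − 21) / 22) × 5 = 12.7273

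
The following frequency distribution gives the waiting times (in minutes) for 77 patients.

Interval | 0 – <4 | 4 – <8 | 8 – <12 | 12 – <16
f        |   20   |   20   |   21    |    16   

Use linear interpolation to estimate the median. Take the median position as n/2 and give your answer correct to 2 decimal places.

7.70

Cumulative frequencies: 20, 40, 61, 77
n = 77; position = n/2 = 38.5.
This falls in the class 4 – <8: L = 4, F = 20, f = 20, h = 4.
Median ≈ 4 + ((38.5 − 20) / 20) × 4 = 7.7000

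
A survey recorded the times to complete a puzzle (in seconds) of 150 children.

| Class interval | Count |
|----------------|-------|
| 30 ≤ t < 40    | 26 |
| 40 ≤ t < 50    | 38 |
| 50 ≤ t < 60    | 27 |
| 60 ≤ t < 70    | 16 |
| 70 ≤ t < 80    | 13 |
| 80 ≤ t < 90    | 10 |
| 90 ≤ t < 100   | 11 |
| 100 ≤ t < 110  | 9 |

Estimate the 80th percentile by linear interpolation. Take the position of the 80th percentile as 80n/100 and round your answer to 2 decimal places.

80.00

Cumulative frequencies: 26, 64, 91, 107, 120, 130, 141, 150
n = 150; position = 80n/100 = 120.
This falls in the class 70 ≤ t < 80: L = 70, F = 107, f = 13, h = 10.
80th percentile ≈ 70 + ((120 − 107) / 13) × 10 = 80.0000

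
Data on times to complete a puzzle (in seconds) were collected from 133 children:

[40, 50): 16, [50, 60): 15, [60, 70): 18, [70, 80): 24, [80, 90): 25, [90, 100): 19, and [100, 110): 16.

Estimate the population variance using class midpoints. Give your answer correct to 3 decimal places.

349.856

Midpoints: 45, 55, 65, 75, 85, 95, 105
n = 133, Σfm = 10125, mean = 76.1278
Σfm² = 817325
Σf(m − x̄)² = Σfm² − (Σfm)²/n = 817325 − 10125²/133 = 46530.8271
Population variance = 46530.8271 / 133 = 349.8558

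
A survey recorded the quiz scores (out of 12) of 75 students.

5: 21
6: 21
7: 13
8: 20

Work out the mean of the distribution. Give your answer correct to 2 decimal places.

6.43

Values: 5, 6, 7, 8
Σfx = 21×5 + 21×6 + 13×7 + 20×8 = 482
n = Σf = 75
Mean = 482 / 75 = 6.4267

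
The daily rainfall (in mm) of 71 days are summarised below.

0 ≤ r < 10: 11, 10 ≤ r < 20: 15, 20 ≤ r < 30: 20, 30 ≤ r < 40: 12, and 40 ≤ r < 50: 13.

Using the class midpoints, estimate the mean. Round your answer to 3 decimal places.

25.141

Midpoints: 5, 15, 25, 35, 45
Σfm = 11×5 + 15×15 + 20×25 + 12×35 + 13×45 = 1785
n = Σf = 71
Mean = 1785 / 71 = 25.1408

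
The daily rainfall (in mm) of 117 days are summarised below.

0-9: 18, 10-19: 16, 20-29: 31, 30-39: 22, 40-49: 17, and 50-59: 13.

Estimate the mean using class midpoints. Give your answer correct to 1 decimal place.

28.2

Midpoints: 4.5, 14.5, 24.5, 34.5, 44.5, 54.5
Σfm = 18×4.5 + 16×14.5 + 31×24.5 + 22×34.5 + 17×44.5 + 13×54.5 = 3296.5
n = Σf = 117
Mean = 3296.5 / 117 = 28.1752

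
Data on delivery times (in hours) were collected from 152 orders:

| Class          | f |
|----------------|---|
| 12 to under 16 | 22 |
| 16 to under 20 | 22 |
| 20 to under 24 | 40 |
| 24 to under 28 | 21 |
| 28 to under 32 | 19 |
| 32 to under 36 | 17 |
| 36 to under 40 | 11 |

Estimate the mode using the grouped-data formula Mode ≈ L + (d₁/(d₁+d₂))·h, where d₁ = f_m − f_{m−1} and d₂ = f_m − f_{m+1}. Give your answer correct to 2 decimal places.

21.95

Modal class: 20 to under 24 (highest frequency 40).
d₁ = 40 − 22 = 18, d₂ = 40 − 21 = 19
Mode ≈ 20 + (18/(18+19)) × 4 = 20 + 1.9459 = 21.9459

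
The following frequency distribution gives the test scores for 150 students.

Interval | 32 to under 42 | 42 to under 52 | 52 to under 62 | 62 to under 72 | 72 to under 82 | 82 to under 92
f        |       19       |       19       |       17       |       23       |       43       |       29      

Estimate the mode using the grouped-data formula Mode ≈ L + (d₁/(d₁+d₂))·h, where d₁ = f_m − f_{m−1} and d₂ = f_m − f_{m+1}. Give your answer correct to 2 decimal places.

Modal class: 72 to under 82 (highest frequency 43).
d₁ = 43 − 23 = 20, d₂ = 43 − 29 = 14
Mode ≈ 72 + (20/(20+14)) × 10 = 72 + 5.8824 = 77.8824

77.88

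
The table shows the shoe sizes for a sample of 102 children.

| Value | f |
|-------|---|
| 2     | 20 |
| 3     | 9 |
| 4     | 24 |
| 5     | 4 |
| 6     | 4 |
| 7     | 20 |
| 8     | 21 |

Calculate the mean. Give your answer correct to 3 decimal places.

5.049

Values: 2, 3, 4, 5, 6, 7, 8
Σfx = 20×2 + 9×3 + 24×4 + 4×5 + 4×6 + 20×7 + 21×8 = 515
n = Σf = 102
Mean = 515 / 102 = 5.0490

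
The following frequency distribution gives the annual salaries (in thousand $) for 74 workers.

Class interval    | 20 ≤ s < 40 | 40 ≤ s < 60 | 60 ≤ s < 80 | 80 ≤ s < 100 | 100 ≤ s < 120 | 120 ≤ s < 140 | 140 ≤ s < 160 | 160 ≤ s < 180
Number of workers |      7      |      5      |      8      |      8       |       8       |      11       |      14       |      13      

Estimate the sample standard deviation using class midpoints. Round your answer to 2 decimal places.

Midpoints: 30, 50, 70, 90, 110, 130, 150, 170
n = 74, Σfm = 8360, mean = 112.9730
Σfm² = 1096200
Σf(m − x̄)² = Σfm² − (Σfm)²/n = 1096200 − 8360²/74 = 151745.9459
Sample variance = 151745.9459 / 73 = 2078.7116
Standard deviation = √2078.7116 = 45.5929

45.59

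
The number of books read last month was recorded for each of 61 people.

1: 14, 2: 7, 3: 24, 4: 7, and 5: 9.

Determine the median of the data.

Cumulative frequencies: 14, 21, 45, 52, 61
n = 61, so the median is the value in position (n+1)/2 = 31.
Position 31 falls at value 3.

3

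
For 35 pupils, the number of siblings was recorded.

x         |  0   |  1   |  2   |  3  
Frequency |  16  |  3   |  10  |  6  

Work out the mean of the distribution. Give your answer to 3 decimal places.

1.171

Values: 0, 1, 2, 3
Σfx = 16×0 + 3×1 + 10×2 + 6×3 = 41
n = Σf = 35
Mean = 41 / 35 = 1.1714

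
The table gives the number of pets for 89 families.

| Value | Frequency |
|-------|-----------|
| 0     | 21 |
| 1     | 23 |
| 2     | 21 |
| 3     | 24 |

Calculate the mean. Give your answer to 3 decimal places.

1.539

Values: 0, 1, 2, 3
Σfx = 21×0 + 23×1 + 21×2 + 24×3 = 137
n = Σf = 89
Mean = 137 / 89 = 1.5393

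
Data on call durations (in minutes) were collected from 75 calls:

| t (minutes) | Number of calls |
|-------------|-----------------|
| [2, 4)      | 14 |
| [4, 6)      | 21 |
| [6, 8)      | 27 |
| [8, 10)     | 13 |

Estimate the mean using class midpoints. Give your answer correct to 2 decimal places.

6.04

Midpoints: 3, 5, 7, 9
Σfm = 14×3 + 21×5 + 27×7 + 13×9 = 453
n = Σf = 75
Mean = 453 / 75 = 6.0400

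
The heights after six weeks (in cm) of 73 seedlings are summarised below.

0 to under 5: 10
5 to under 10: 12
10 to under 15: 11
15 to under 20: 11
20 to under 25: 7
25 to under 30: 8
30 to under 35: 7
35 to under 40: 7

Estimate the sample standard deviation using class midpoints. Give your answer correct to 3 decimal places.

11.216

Midpoints: 2.5, 7.5, 12.5, 17.5, 22.5, 27.5, 32.5, 37.5
n = 73, Σfm = 1312.5, mean = 17.9795
Σfm² = 32656.25
Σf(m − x̄)² = Σfm² − (Σfm)²/n = 32656.25 − 1312.5²/73 = 9058.2192
Sample variance = 9058.2192 / 72 = 125.8086
Standard deviation = √125.8086 = 11.2164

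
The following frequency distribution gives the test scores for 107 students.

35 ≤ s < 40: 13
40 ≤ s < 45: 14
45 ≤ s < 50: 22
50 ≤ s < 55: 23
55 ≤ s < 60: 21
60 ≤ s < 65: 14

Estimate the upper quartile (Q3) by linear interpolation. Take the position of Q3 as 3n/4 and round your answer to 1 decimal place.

Cumulative frequencies: 13, 27, 49, 72, 93, 107
n = 107; position = 3n/4 = 80.25.
This falls in the class 55 ≤ s < 60: L = 55, F = 72, f = 21, h = 5.
Upper quartile ≈ 55 + ((80.25 − 72) / 21) × 5 = 56.9643

57.0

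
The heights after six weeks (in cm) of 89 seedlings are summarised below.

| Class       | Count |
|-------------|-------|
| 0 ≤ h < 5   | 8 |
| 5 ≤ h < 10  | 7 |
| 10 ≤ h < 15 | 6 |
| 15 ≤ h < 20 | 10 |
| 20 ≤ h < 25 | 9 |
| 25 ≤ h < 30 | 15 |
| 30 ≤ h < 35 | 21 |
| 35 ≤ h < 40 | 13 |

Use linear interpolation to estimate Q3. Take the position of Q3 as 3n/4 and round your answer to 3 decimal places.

Cumulative frequencies: 8, 15, 21, 31, 40, 55, 76, 89
n = 89; position = 3n/4 = 66.75.
This falls in the class 30 ≤ h < 35: L = 30, F = 55, f = 21, h = 5.
Upper quartile ≈ 30 + ((66.75 − 55) / 21) × 5 = 32.7976

32.798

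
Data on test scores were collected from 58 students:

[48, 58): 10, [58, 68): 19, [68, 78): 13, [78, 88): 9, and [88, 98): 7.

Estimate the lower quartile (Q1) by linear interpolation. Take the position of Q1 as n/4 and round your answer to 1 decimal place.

Cumulative frequencies: 10, 29, 42, 51, 58
n = 58; position = n/4 = 14.5.
This falls in the class [58, 68): L = 58, F = 10, f = 19, h = 10.
Lower quartile ≈ 58 + ((14.5 − 10) / 19) × 10 = 60.3684

60.4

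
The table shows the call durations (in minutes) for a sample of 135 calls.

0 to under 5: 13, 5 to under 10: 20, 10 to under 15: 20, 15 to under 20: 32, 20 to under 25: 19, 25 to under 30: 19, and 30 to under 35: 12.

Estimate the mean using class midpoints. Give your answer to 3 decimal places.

17.278

Midpoints: 2.5, 7.5, 12.5, 17.5, 22.5, 27.5, 32.5
Σfm = 13×2.5 + 20×7.5 + 20×12.5 + 32×17.5 + 19×22.5 + 19×27.5 + 12×32.5 = 2332.5
n = Σf = 135
Mean = 2332.5 / 135 = 17.2778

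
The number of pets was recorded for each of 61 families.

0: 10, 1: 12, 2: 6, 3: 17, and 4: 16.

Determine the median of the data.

Cumulative frequencies: 10, 22, 28, 45, 61
n = 61, so the median is the value in position (n+1)/2 = 31.
Position 31 falls at value 3.

3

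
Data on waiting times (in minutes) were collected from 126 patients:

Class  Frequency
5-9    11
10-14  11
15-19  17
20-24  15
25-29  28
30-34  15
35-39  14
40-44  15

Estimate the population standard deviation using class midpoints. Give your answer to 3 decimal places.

Midpoints: 7, 12, 17, 22, 27, 32, 37, 42
n = 126, Σfm = 3212, mean = 25.4921
Σfm² = 95694
Σf(m − x̄)² = Σfm² − (Σfm)²/n = 95694 − 3212²/126 = 13813.4921
Population variance = 13813.4921 / 126 = 109.6309
Standard deviation = √109.6309 = 10.4705

10.470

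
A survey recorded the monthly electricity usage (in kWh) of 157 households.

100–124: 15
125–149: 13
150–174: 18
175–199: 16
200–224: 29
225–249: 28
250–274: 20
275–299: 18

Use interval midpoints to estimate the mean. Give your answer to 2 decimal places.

207.38

Midpoints: 112, 137, 162, 187, 212, 237, 262, 287
Σfm = 15×112 + 13×137 + 18×162 + 16×187 + 29×212 + 28×237 + 20×262 + 18×287 = 32559
n = Σf = 157
Mean = 32559 / 157 = 207.3822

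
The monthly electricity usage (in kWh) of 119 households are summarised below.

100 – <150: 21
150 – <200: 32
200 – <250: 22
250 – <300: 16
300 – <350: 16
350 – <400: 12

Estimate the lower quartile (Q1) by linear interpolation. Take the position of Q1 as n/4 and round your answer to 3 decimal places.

163.672

Cumulative frequencies: 21, 53, 75, 91, 107, 119
n = 119; position = n/4 = 29.75.
This falls in the class 150 – <200: L = 150, F = 21, f = 32, h = 50.
Lower quartile ≈ 150 + ((29.75 − 21) / 32) × 50 = 163.6719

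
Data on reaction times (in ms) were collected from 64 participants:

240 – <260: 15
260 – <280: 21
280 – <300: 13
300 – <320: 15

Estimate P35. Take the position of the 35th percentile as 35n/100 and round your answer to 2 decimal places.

267.05

Cumulative frequencies: 15, 36, 49, 64
n = 64; position = 35n/100 = 22.4.
This falls in the class 260 – <280: L = 260, F = 15, f = 21, h = 20.
35th percentile ≈ 260 + ((22.4 − 15) / 21) × 20 = 267.0476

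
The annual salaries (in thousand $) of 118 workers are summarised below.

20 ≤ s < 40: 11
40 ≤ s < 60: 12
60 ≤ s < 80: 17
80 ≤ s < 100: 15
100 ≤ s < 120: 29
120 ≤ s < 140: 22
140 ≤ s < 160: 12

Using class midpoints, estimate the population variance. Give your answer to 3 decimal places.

1283.453

Midpoints: 30, 50, 70, 90, 110, 130, 150
n = 118, Σfm = 11320, mean = 95.9322
Σfm² = 1237400
Σf(m − x̄)² = Σfm² − (Σfm)²/n = 1237400 − 11320²/118 = 151447.4576
Population variance = 151447.4576 / 118 = 1283.4530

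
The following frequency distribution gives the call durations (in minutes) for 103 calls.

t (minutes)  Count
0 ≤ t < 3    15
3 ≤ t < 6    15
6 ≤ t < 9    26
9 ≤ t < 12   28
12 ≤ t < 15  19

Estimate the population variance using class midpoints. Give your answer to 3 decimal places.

Midpoints: 1.5, 4.5, 7.5, 10.5, 13.5
n = 103, Σfm = 835.5, mean = 8.1117
Σfm² = 8349.75
Σf(m − x̄)² = Σfm² − (Σfm)²/n = 8349.75 − 835.5²/103 = 1572.4660
Population variance = 1572.4660 / 103 = 15.2667

15.267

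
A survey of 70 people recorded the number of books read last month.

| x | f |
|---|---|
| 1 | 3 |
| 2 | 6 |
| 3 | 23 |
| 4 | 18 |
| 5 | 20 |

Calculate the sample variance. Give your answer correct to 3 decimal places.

Values: 1, 2, 3, 4, 5
n = 70, Σfx = 256, mean = 3.6571
Σfx² = 1022
Σf(x − x̄)² = Σfx² − (Σfx)²/n = 1022 − 256²/70 = 85.7714
Sample variance = 85.7714 / 69 = 1.2431

1.243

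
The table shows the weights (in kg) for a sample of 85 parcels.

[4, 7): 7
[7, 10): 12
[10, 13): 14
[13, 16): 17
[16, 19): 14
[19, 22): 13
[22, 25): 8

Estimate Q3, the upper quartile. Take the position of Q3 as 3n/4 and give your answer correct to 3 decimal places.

Cumulative frequencies: 7, 19, 33, 50, 64, 77, 85
n = 85; position = 3n/4 = 63.75.
This falls in the class [16, 19): L = 16, F = 50, f = 14, h = 3.
Upper quartile ≈ 16 + ((63.75 − 50) / 14) × 3 = 18.9464

18.946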